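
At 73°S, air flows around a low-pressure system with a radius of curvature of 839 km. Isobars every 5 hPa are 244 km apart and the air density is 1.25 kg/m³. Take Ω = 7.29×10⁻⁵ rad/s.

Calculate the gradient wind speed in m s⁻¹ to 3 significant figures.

10.8 m s⁻¹

Coriolis parameter at 73°S:
f = 2Ω sin φ = 2 × 7.29×10⁻⁵ × sin 73° = 1.39×10⁻⁴ s⁻¹
Pressure gradient: |∂P/∂n| = 500 Pa / 244000 m = 2.05×10⁻³ Pa/m
Geostrophic speed: V_g = |∂P/∂n|/(fρ) = 2.05×10⁻³/(1.39×10⁻⁴ × 1.25) = 11.8 m/s
Around a low, centrifugal force acts outward with Coriolis, so pressure-gradient force balances both:
(1/ρ)|∂P/∂n| = fV + V²/R  →  V² + fR·V − fR·V_g = 0
With fR = 1.39×10⁻⁴ × 839×10³ m = 117 m/s:
V = [−fR + √((fR)² + 4 fR V_g)]/2 = [−117 + √(117² + 4×117×11.8)]/2 = 10.8 m/s
Subgeostrophic (V < V_g = 11.8 m/s), as expected around a low.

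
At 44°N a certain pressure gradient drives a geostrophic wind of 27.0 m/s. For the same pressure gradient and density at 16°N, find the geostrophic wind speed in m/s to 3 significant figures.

With the same pressure gradient and density, V_g ∝ 1/f ∝ 1/sin φ.
V₂ = V₁ · sin φ₁ / sin φ₂ = 27.0 × sin 44° / sin 16°
V₂ = 27.0 × 0.6947/0.2756 = 68.0 m/s

68.0 m/s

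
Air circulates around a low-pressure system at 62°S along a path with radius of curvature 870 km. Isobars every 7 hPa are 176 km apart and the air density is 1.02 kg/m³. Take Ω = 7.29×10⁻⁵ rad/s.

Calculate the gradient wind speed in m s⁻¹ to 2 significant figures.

Coriolis parameter at 62°S:
f = 2Ω sin φ = 2 × 7.29×10⁻⁵ × sin 62° = 1.29×10⁻⁴ s⁻¹
Pressure gradient: |∂P/∂n| = 700 Pa / 176000 m = 3.98×10⁻³ Pa/m
Geostrophic speed: V_g = |∂P/∂n|/(fρ) = 3.98×10⁻³/(1.29×10⁻⁴ × 1.02) = 30.3 m/s
Around a low, centrifugal force acts outward with Coriolis, so pressure-gradient force balances both:
(1/ρ)|∂P/∂n| = fV + V²/R  →  V² + fR·V − fR·V_g = 0
With fR = 1.29×10⁻⁴ × 870×10³ m = 112 m/s:
V = [−fR + √((fR)² + 4 fR V_g)]/2 = [−112 + √(112² + 4×112×30.3)]/2 = 24.8 m/s
Subgeostrophic (V < V_g = 30.3 m/s), as expected around a low.

25 m s⁻¹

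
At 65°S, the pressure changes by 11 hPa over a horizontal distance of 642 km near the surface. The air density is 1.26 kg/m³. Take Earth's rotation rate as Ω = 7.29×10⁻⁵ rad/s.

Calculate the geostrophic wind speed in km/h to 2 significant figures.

Coriolis parameter at 65°S:
f = 2Ω sin φ = 2 × 7.29×10⁻⁵ × sin 65° = 1.32×10⁻⁴ s⁻¹
Pressure gradient: |∂P/∂n| = 1100 Pa / 642000 m = 1.71×10⁻³ Pa/m
Geostrophic balance (pressure-gradient force = Coriolis force):
V_g = (1/(fρ)) |∂P/∂n| = 1.71×10⁻³ / (1.32×10⁻⁴ × 1.26) = 10.3 m/s
Converting: 10.3 m/s × 3.6 = 37 km/h

37 km/h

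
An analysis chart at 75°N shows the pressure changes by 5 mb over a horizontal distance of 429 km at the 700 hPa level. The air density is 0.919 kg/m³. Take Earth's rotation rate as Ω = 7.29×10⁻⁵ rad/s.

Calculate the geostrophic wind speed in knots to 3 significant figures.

17.5 knots

Coriolis parameter at 75°N:
f = 2Ω sin φ = 2 × 7.29×10⁻⁵ × sin 75° = 1.41×10⁻⁴ s⁻¹
Pressure gradient: |∂P/∂n| = 500 Pa / 429000 m = 1.17×10⁻³ Pa/m
Geostrophic balance (pressure-gradient force = Coriolis force):
V_g = (1/(fρ)) |∂P/∂n| = 1.17×10⁻³ / (1.41×10⁻⁴ × 0.919) = 9.01 m/s
Converting: 9.01 m/s × 1.944 = 17.5 knots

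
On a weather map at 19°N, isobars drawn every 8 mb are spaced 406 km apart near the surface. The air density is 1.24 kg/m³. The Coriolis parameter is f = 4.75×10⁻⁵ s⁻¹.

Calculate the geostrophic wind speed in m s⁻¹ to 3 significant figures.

33.5 m s⁻¹

Pressure gradient: |∂P/∂n| = 800 Pa / 406000 m = 1.97×10⁻³ Pa/m
Geostrophic balance (pressure-gradient force = Coriolis force):
V_g = (1/(fρ)) |∂P/∂n| = 1.97×10⁻³ / (4.75×10⁻⁵ × 1.24) = 33.5 m/s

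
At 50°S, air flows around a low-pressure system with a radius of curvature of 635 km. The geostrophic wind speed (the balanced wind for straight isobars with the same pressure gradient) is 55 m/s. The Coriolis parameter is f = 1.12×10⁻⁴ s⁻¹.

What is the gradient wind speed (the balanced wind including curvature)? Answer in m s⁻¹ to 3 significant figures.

Around a low, centrifugal force acts outward with Coriolis, so pressure-gradient force balances both:
(1/ρ)|∂P/∂n| = fV + V²/R  →  V² + fR·V − fR·V_g = 0
With fR = 1.12×10⁻⁴ × 635×10³ m = 71.1 m/s:
V = [−fR + √((fR)² + 4 fR V_g)]/2 = [−71.1 + √(71.1² + 4×71.1×55)]/2 = 36.4 m/s
Subgeostrophic (V < V_g = 55 m/s), as expected around a low.

36.4 m s⁻¹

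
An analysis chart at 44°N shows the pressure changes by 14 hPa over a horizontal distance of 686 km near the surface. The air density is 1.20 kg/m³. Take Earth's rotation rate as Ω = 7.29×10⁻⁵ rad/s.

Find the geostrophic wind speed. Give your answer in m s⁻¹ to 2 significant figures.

17 m s⁻¹

Coriolis parameter at 44°N:
f = 2Ω sin φ = 2 × 7.29×10⁻⁵ × sin 44° = 1.01×10⁻⁴ s⁻¹
Pressure gradient: |∂P/∂n| = 1400 Pa / 686000 m = 2.04×10⁻³ Pa/m
Geostrophic balance (pressure-gradient force = Coriolis force):
V_g = (1/(fρ)) |∂P/∂n| = 2.04×10⁻³ / (1.01×10⁻⁴ × 1.20) = 16.8 m/s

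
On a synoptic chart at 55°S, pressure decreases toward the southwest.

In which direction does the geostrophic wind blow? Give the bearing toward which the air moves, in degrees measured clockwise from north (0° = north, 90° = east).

The pressure-gradient force points toward the southwest (bearing 225°).
Geostrophic balance: in the Southern Hemisphere the Coriolis force deflects motion to the left, so the geostrophic wind blows 90° to the left of the pressure-gradient force (low pressure on the right).
Rotating 225° by 90° counterclockwise gives 135° — the wind blows toward the southeast.

135°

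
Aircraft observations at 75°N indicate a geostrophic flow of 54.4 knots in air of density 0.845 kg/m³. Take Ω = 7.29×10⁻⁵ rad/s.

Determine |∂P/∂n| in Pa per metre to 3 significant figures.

Coriolis parameter at 75°N:
f = 2Ω sin φ = 2 × 7.29×10⁻⁵ × sin 75° = 1.41×10⁻⁴ s⁻¹
Wind speed in SI: 54.4 knots = 28.0 m/s
Geostrophic balance rearranged: |∂P/∂n| = f ρ V_g
|∂P/∂n| = 1.41×10⁻⁴ × 0.845 × 28.0 = 3.33×10⁻³ Pa/m

3.33×10⁻³ Pa/m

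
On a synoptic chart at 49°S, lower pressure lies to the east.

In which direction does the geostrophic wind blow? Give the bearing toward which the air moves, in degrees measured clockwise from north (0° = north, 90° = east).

The pressure-gradient force points toward the east (bearing 090°).
Geostrophic balance: in the Southern Hemisphere the Coriolis force deflects motion to the left, so the geostrophic wind blows 90° to the left of the pressure-gradient force (low pressure on the right).
Rotating 090° by 90° counterclockwise gives 000° — the wind blows toward the north.

000°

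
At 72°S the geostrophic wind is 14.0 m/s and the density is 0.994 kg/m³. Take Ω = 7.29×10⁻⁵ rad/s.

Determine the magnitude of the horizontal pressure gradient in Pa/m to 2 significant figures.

1.9×10⁻³ Pa/m

Coriolis parameter at 72°S:
f = 2Ω sin φ = 2 × 7.29×10⁻⁵ × sin 72° = 1.39×10⁻⁴ s⁻¹
Geostrophic balance rearranged: |∂P/∂n| = f ρ V_g
|∂P/∂n| = 1.39×10⁻⁴ × 0.994 × 14.0 = 1.93×10⁻³ Pa/m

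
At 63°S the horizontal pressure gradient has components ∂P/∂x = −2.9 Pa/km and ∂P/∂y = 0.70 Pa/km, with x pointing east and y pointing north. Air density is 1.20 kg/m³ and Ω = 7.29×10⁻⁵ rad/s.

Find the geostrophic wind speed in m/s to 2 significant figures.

Coriolis parameter at 63°S:
f = 2Ω sin φ = 2 × 7.29×10⁻⁵ × sin 63° = 1.30×10⁻⁴ s⁻¹
In the Southern Hemisphere f is negative: f = −1.30×10⁻⁴ s⁻¹.
Component geostrophic relations (x east, y north):
u_g = −(1/(fρ)) ∂P/∂y,  v_g = (1/(fρ)) ∂P/∂x
u_g = −(0.70×10⁻³)/(−1.30×10⁻⁴ × 1.20) = 4.49 m/s;  v_g = (−2.9×10⁻³)/(−1.30×10⁻⁴ × 1.20) = 18.6 m/s
|V_g| = √(u_g² + v_g²) = 19.1 m/s

19 m/s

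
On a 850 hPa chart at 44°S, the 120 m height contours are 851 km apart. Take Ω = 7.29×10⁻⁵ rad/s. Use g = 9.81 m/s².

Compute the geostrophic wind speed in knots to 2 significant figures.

Coriolis parameter at 44°S:
f = 2Ω sin φ = 2 × 7.29×10⁻⁵ × sin 44° = 1.01×10⁻⁴ s⁻¹
Height gradient: |∂Z/∂n| = 120 m / 851000 m = 1.41×10⁻⁴
On a pressure surface, geostrophic balance gives V_g = (g/f)|∂Z/∂n|:
V_g = 9.81 × 1.41×10⁻⁴ / 1.01×10⁻⁴ = 13.7 m/s
Converting: 13.7 m/s × 1.944 = 27 knots

27 knots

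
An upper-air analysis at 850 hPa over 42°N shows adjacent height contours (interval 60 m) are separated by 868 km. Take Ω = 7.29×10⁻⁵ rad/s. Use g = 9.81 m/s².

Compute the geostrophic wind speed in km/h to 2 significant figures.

Coriolis parameter at 42°N:
f = 2Ω sin φ = 2 × 7.29×10⁻⁵ × sin 42° = 9.76×10⁻⁵ s⁻¹
Height gradient: |∂Z/∂n| = 60 m / 868000 m = 6.91×10⁻⁵
On a pressure surface, geostrophic balance gives V_g = (g/f)|∂Z/∂n|:
V_g = 9.81 × 6.91×10⁻⁵ / 9.76×10⁻⁵ = 6.95 m/s
Converting: 6.95 m/s × 3.6 = 25 km/h

25 km/h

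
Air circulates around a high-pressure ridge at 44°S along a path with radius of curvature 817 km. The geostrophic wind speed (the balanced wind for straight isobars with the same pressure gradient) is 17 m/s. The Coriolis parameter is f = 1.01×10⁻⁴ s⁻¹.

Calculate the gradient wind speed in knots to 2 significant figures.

Around a high, pressure-gradient force acts outward with centrifugal, so Coriolis balances both:
fV = (1/ρ)|∂P/∂n| + V²/R  →  V² − fR·V + fR·V_g = 0
With fR = 1.01×10⁻⁴ × 817×10³ m = 82.5 m/s:
V = [fR − √((fR)² − 4 fR V_g)]/2 = [82.5 − √(82.5² − 4×82.5×17)]/2 = 24 m/s
Supergeostrophic (V > V_g = 17 m/s), as expected around a high.
Converting: 24 m/s × 1.944 = 47 knots

47 knots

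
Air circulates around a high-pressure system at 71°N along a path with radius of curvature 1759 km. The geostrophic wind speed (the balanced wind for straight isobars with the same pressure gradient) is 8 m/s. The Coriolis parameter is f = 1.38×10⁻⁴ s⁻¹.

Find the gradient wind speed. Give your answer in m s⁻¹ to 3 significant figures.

Around a high, pressure-gradient force acts outward with centrifugal, so Coriolis balances both:
fV = (1/ρ)|∂P/∂n| + V²/R  →  V² − fR·V + fR·V_g = 0
With fR = 1.38×10⁻⁴ × 1759×10³ m = 243 m/s:
V = [fR − √((fR)² − 4 fR V_g)]/2 = [243 − √(243² − 4×243×8)]/2 = 8.28 m/s
Supergeostrophic (V > V_g = 8 m/s), as expected around a high.

8.28 m s⁻¹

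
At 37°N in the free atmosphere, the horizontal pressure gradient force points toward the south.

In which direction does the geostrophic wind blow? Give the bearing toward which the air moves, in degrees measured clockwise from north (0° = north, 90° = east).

The pressure-gradient force points toward the south (bearing 180°).
Geostrophic balance: in the Northern Hemisphere the Coriolis force deflects motion to the right, so the geostrophic wind blows 90° to the right of the pressure-gradient force (low pressure on the left).
Rotating 180° by 90° clockwise gives 270° — the wind blows toward the west.

270°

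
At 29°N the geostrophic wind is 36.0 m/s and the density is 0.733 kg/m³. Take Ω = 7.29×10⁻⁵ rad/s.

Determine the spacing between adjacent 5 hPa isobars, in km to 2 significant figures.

270 km

Coriolis parameter at 29°N:
f = 2Ω sin φ = 2 × 7.29×10⁻⁵ × sin 29° = 7.07×10⁻⁵ s⁻¹
Geostrophic balance rearranged: |∂P/∂n| = f ρ V_g
|∂P/∂n| = 7.07×10⁻⁵ × 0.733 × 36.0 = 1.87×10⁻³ Pa/m
Isobar spacing: Δn = ΔP/|∂P/∂n| = 500 Pa / 1.87×10⁻³ Pa/m = 268062 m ≈ 270 km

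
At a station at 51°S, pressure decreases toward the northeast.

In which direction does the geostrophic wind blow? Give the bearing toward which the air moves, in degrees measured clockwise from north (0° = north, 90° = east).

315°

The pressure-gradient force points toward the northeast (bearing 045°).
Geostrophic balance: in the Southern Hemisphere the Coriolis force deflects motion to the left, so the geostrophic wind blows 90° to the left of the pressure-gradient force (low pressure on the right).
Rotating 045° by 90° counterclockwise gives 315° — the wind blows toward the northwest.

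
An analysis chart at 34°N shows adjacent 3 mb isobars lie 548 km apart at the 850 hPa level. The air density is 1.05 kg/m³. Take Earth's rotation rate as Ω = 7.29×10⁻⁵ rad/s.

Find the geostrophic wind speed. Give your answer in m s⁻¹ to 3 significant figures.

Coriolis parameter at 34°N:
f = 2Ω sin φ = 2 × 7.29×10⁻⁵ × sin 34° = 8.15×10⁻⁵ s⁻¹
Pressure gradient: |∂P/∂n| = 300 Pa / 548000 m = 5.47×10⁻⁴ Pa/m
Geostrophic balance (pressure-gradient force = Coriolis force):
V_g = (1/(fρ)) |∂P/∂n| = 5.47×10⁻⁴ / (8.15×10⁻⁵ × 1.05) = 6.39 m/s

6.39 m s⁻¹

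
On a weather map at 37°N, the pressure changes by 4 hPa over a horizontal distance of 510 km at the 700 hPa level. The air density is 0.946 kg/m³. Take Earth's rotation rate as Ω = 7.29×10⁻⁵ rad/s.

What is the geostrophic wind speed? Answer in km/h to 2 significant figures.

Coriolis parameter at 37°N:
f = 2Ω sin φ = 2 × 7.29×10⁻⁵ × sin 37° = 8.77×10⁻⁵ s⁻¹
Pressure gradient: |∂P/∂n| = 400 Pa / 510000 m = 7.84×10⁻⁴ Pa/m
Geostrophic balance (pressure-gradient force = Coriolis force):
V_g = (1/(fρ)) |∂P/∂n| = 7.84×10⁻⁴ / (8.77×10⁻⁵ × 0.946) = 9.45 m/s
Converting: 9.45 m/s × 3.6 = 34 km/h

34 km/h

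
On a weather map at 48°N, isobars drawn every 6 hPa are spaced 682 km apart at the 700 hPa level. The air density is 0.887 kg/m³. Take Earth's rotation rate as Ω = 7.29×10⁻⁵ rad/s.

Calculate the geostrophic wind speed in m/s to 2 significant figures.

Coriolis parameter at 48°N:
f = 2Ω sin φ = 2 × 7.29×10⁻⁵ × sin 48° = 1.08×10⁻⁴ s⁻¹
Pressure gradient: |∂P/∂n| = 600 Pa / 682000 m = 8.80×10⁻⁴ Pa/m
Geostrophic balance (pressure-gradient force = Coriolis force):
V_g = (1/(fρ)) |∂P/∂n| = 8.80×10⁻⁴ / (1.08×10⁻⁴ × 0.887) = 9.15 m/s

9.2 m/s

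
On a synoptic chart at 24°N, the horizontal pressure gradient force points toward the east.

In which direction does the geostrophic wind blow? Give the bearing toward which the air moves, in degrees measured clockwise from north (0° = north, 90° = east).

The pressure-gradient force points toward the east (bearing 090°).
Geostrophic balance: in the Northern Hemisphere the Coriolis force deflects motion to the right, so the geostrophic wind blows 90° to the right of the pressure-gradient force (low pressure on the left).
Rotating 090° by 90° clockwise gives 180° — the wind blows toward the south.

180°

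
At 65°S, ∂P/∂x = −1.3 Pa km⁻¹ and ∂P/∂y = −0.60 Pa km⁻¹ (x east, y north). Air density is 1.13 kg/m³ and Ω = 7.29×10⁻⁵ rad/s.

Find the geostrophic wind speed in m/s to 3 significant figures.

9.59 m/s

Coriolis parameter at 65°S:
f = 2Ω sin φ = 2 × 7.29×10⁻⁵ × sin 65° = 1.32×10⁻⁴ s⁻¹
In the Southern Hemisphere f is negative: f = −1.32×10⁻⁴ s⁻¹.
Component geostrophic relations (x east, y north):
u_g = −(1/(fρ)) ∂P/∂y,  v_g = (1/(fρ)) ∂P/∂x
u_g = −(−0.60×10⁻³)/(−1.32×10⁻⁴ × 1.13) = −4.02 m/s;  v_g = (−1.3×10⁻³)/(−1.32×10⁻⁴ × 1.13) = 8.71 m/s
|V_g| = √(u_g² + v_g²) = 9.59 m/s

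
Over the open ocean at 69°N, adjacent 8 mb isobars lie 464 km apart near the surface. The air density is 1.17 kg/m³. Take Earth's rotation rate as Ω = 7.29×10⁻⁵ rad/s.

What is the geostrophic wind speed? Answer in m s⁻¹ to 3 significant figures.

Coriolis parameter at 69°N:
f = 2Ω sin φ = 2 × 7.29×10⁻⁵ × sin 69° = 1.36×10⁻⁴ s⁻¹
Pressure gradient: |∂P/∂n| = 800 Pa / 464000 m = 1.72×10⁻³ Pa/m
Geostrophic balance (pressure-gradient force = Coriolis force):
V_g = (1/(fρ)) |∂P/∂n| = 1.72×10⁻³ / (1.36×10⁻⁴ × 1.17) = 10.8 m/s

10.8 m s⁻¹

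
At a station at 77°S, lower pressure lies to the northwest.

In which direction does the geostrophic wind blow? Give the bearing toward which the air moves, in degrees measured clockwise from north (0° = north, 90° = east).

The pressure-gradient force points toward the northwest (bearing 315°).
Geostrophic balance: in the Southern Hemisphere the Coriolis force deflects motion to the left, so the geostrophic wind blows 90° to the left of the pressure-gradient force (low pressure on the right).
Rotating 315° by 90° counterclockwise gives 225° — the wind blows toward the southwest.

225°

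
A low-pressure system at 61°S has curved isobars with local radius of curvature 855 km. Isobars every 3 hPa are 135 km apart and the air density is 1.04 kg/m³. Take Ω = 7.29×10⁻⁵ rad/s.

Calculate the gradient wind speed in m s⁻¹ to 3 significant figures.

14.8 m s⁻¹

Coriolis parameter at 61°S:
f = 2Ω sin φ = 2 × 7.29×10⁻⁵ × sin 61° = 1.28×10⁻⁴ s⁻¹
Pressure gradient: |∂P/∂n| = 300 Pa / 135000 m = 2.22×10⁻³ Pa/m
Geostrophic speed: V_g = |∂P/∂n|/(fρ) = 2.22×10⁻³/(1.28×10⁻⁴ × 1.04) = 16.8 m/s
Around a low, centrifugal force acts outward with Coriolis, so pressure-gradient force balances both:
(1/ρ)|∂P/∂n| = fV + V²/R  →  V² + fR·V − fR·V_g = 0
With fR = 1.28×10⁻⁴ × 855×10³ m = 109 m/s:
V = [−fR + √((fR)² + 4 fR V_g)]/2 = [−109 + √(109² + 4×109×16.8)]/2 = 14.8 m/s
Subgeostrophic (V < V_g = 16.8 m/s), as expected around a low.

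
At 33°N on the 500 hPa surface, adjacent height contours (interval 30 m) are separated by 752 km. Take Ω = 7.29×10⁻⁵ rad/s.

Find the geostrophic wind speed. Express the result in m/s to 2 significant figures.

4.9 m/s

Coriolis parameter at 33°N:
f = 2Ω sin φ = 2 × 7.29×10⁻⁵ × sin 33° = 7.94×10⁻⁵ s⁻¹
Height gradient: |∂Z/∂n| = 30 m / 752000 m = 3.99×10⁻⁵
On a pressure surface, geostrophic balance gives V_g = (g/f)|∂Z/∂n|:
V_g = 9.81 × 3.99×10⁻⁵ / 7.94×10⁻⁵ = 4.93 m/s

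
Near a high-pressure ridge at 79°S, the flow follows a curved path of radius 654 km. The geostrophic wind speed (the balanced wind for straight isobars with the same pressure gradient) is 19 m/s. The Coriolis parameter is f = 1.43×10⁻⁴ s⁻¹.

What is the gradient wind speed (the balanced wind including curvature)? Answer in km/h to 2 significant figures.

Around a high, pressure-gradient force acts outward with centrifugal, so Coriolis balances both:
fV = (1/ρ)|∂P/∂n| + V²/R  →  V² − fR·V + fR·V_g = 0
With fR = 1.43×10⁻⁴ × 654×10³ m = 93.5 m/s:
V = [fR − √((fR)² − 4 fR V_g)]/2 = [93.5 − √(93.5² − 4×93.5×19)]/2 = 26.5 m/s
Supergeostrophic (V > V_g = 19 m/s), as expected around a high.
Converting: 26.5 m/s × 3.6 = 95 km/h

95 km/h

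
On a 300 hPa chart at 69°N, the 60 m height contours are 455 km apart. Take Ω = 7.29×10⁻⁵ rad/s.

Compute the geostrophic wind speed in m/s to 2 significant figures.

Coriolis parameter at 69°N:
f = 2Ω sin φ = 2 × 7.29×10⁻⁵ × sin 69° = 1.36×10⁻⁴ s⁻¹
Height gradient: |∂Z/∂n| = 60 m / 455000 m = 1.32×10⁻⁴
On a pressure surface, geostrophic balance gives V_g = (g/f)|∂Z/∂n|:
V_g = 9.81 × 1.32×10⁻⁴ / 1.36×10⁻⁴ = 9.50 m/s

9.5 m/s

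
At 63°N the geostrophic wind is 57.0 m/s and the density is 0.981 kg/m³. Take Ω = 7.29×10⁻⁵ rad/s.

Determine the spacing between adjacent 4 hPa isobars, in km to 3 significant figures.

55.1 km

Coriolis parameter at 63°N:
f = 2Ω sin φ = 2 × 7.29×10⁻⁵ × sin 63° = 1.30×10⁻⁴ s⁻¹
Geostrophic balance rearranged: |∂P/∂n| = f ρ V_g
|∂P/∂n| = 1.30×10⁻⁴ × 0.981 × 57.0 = 7.26×10⁻³ Pa/m
Isobar spacing: Δn = ΔP/|∂P/∂n| = 400 Pa / 7.26×10⁻³ Pa/m = 55065 m ≈ 55.1 km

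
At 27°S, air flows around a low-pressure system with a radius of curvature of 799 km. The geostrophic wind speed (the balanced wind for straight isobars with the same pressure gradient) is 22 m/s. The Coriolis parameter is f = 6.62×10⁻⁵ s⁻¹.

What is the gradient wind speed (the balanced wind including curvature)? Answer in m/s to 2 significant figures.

17 m/s

Around a low, centrifugal force acts outward with Coriolis, so pressure-gradient force balances both:
(1/ρ)|∂P/∂n| = fV + V²/R  →  V² + fR·V − fR·V_g = 0
With fR = 6.62×10⁻⁵ × 799×10³ m = 52.9 m/s:
V = [−fR + √((fR)² + 4 fR V_g)]/2 = [−52.9 + √(52.9² + 4×52.9×22)]/2 = 16.7 m/s
Subgeostrophic (V < V_g = 22 m/s), as expected around a low.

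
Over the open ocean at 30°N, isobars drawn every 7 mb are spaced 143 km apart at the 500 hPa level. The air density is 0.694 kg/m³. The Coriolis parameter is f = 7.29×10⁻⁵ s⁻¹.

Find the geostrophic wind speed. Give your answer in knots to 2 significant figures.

190 knots

Pressure gradient: |∂P/∂n| = 700 Pa / 143000 m = 4.90×10⁻³ Pa/m
Geostrophic balance (pressure-gradient force = Coriolis force):
V_g = (1/(fρ)) |∂P/∂n| = 4.90×10⁻³ / (7.29×10⁻⁵ × 0.694) = 96.8 m/s
Converting: 96.8 m/s × 1.944 = 190 knots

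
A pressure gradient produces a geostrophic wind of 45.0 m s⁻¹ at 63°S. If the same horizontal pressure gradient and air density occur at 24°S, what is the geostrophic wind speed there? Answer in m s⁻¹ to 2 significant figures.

99 m s⁻¹

With the same pressure gradient and density, V_g ∝ 1/f ∝ 1/sin φ.
V₂ = V₁ · sin φ₁ / sin φ₂ = 45.0 × sin 63° / sin 24°
V₂ = 45.0 × 0.8910/0.4067 = 99 m s⁻¹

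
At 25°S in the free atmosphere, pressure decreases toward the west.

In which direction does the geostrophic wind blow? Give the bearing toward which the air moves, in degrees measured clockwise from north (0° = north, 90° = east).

180°

The pressure-gradient force points toward the west (bearing 270°).
Geostrophic balance: in the Southern Hemisphere the Coriolis force deflects motion to the left, so the geostrophic wind blows 90° to the left of the pressure-gradient force (low pressure on the right).
Rotating 270° by 90° counterclockwise gives 180° — the wind blows toward the south.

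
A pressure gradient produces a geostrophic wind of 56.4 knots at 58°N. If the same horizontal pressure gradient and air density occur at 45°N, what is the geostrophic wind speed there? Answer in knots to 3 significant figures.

With the same pressure gradient and density, V_g ∝ 1/f ∝ 1/sin φ.
V₂ = V₁ · sin φ₁ / sin φ₂ = 56.4 × sin 58° / sin 45°
V₂ = 56.4 × 0.8480/0.7071 = 67.6 knots

67.6 knots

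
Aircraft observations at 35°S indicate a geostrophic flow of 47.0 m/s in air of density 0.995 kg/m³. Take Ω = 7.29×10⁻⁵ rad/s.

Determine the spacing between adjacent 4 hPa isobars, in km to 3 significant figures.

102 km

Coriolis parameter at 35°S:
f = 2Ω sin φ = 2 × 7.29×10⁻⁵ × sin 35° = 8.36×10⁻⁵ s⁻¹
Geostrophic balance rearranged: |∂P/∂n| = f ρ V_g
|∂P/∂n| = 8.36×10⁻⁵ × 0.995 × 47.0 = 3.91×10⁻³ Pa/m
Isobar spacing: Δn = ΔP/|∂P/∂n| = 400 Pa / 3.91×10⁻³ Pa/m = 102280 m ≈ 102 km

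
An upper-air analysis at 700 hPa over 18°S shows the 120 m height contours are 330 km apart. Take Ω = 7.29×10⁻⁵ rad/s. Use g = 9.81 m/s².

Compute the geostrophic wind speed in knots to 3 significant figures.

154 knots

Coriolis parameter at 18°S:
f = 2Ω sin φ = 2 × 7.29×10⁻⁵ × sin 18° = 4.51×10⁻⁵ s⁻¹
Height gradient: |∂Z/∂n| = 120 m / 330000 m = 3.64×10⁻⁴
On a pressure surface, geostrophic balance gives V_g = (g/f)|∂Z/∂n|:
V_g = 9.81 × 3.64×10⁻⁴ / 4.51×10⁻⁵ = 79.2 m/s
Converting: 79.2 m/s × 1.944 = 154 knots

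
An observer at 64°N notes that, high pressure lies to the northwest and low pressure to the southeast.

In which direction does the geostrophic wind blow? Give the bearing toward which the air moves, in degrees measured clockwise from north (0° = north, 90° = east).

225°

The pressure-gradient force points toward the southeast (bearing 135°).
Geostrophic balance: in the Northern Hemisphere the Coriolis force deflects motion to the right, so the geostrophic wind blows 90° to the right of the pressure-gradient force (low pressure on the left).
Rotating 135° by 90° clockwise gives 225° — the wind blows toward the southwest.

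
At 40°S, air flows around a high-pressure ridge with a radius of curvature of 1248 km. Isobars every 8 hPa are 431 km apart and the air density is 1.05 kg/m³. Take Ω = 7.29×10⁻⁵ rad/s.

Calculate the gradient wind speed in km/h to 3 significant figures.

85.1 km/h

Coriolis parameter at 40°S:
f = 2Ω sin φ = 2 × 7.29×10⁻⁵ × sin 40° = 9.37×10⁻⁵ s⁻¹
Pressure gradient: |∂P/∂n| = 800 Pa / 431000 m = 1.86×10⁻³ Pa/m
Geostrophic speed: V_g = |∂P/∂n|/(fρ) = 1.86×10⁻³/(9.37×10⁻⁵ × 1.05) = 18.9 m/s
Around a high, pressure-gradient force acts outward with centrifugal, so Coriolis balances both:
fV = (1/ρ)|∂P/∂n| + V²/R  →  V² − fR·V + fR·V_g = 0
With fR = 9.37×10⁻⁵ × 1248×10³ m = 117 m/s:
V = [fR − √((fR)² − 4 fR V_g)]/2 = [117 − √(117² − 4×117×18.9)]/2 = 23.6 m/s
Supergeostrophic (V > V_g = 18.9 m/s), as expected around a high.
Converting: 23.6 m/s × 3.6 = 85.1 km/h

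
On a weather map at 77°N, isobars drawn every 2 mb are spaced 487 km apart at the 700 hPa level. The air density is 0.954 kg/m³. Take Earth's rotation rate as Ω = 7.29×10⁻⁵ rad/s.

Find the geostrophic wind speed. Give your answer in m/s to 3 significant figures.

Coriolis parameter at 77°N:
f = 2Ω sin φ = 2 × 7.29×10⁻⁵ × sin 77° = 1.42×10⁻⁴ s⁻¹
Pressure gradient: |∂P/∂n| = 200 Pa / 487000 m = 4.11×10⁻⁴ Pa/m
Geostrophic balance (pressure-gradient force = Coriolis force):
V_g = (1/(fρ)) |∂P/∂n| = 4.11×10⁻⁴ / (1.42×10⁻⁴ × 0.954) = 3.03 m/s

3.03 m/s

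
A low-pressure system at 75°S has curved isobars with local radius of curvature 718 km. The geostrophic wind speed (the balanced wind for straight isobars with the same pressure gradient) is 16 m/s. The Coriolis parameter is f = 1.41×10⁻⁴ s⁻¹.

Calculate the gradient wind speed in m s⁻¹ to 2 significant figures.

14 m s⁻¹

Around a low, centrifugal force acts outward with Coriolis, so pressure-gradient force balances both:
(1/ρ)|∂P/∂n| = fV + V²/R  →  V² + fR·V − fR·V_g = 0
With fR = 1.41×10⁻⁴ × 718×10³ m = 101 m/s:
V = [−fR + √((fR)² + 4 fR V_g)]/2 = [−101 + √(101² + 4×101×16)]/2 = 14.1 m/s
Subgeostrophic (V < V_g = 16 m/s), as expected around a low.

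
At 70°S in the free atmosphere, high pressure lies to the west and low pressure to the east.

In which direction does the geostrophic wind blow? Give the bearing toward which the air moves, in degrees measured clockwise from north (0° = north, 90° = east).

000°

The pressure-gradient force points toward the east (bearing 090°).
Geostrophic balance: in the Southern Hemisphere the Coriolis force deflects motion to the left, so the geostrophic wind blows 90° to the left of the pressure-gradient force (low pressure on the right).
Rotating 090° by 90° counterclockwise gives 000° — the wind blows toward the north.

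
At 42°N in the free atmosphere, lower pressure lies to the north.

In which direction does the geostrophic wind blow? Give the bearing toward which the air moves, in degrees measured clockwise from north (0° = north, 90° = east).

The pressure-gradient force points toward the north (bearing 000°).
Geostrophic balance: in the Northern Hemisphere the Coriolis force deflects motion to the right, so the geostrophic wind blows 90° to the right of the pressure-gradient force (low pressure on the left).
Rotating 000° by 90° clockwise gives 090° — the wind blows toward the east.

090°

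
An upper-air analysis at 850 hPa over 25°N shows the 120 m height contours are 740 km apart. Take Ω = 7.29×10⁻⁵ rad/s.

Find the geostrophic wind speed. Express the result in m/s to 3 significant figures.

25.8 m/s

Coriolis parameter at 25°N:
f = 2Ω sin φ = 2 × 7.29×10⁻⁵ × sin 25° = 6.16×10⁻⁵ s⁻¹
Height gradient: |∂Z/∂n| = 120 m / 740000 m = 1.62×10⁻⁴
On a pressure surface, geostrophic balance gives V_g = (g/f)|∂Z/∂n|:
V_g = 9.81 × 1.62×10⁻⁴ / 6.16×10⁻⁵ = 25.8 m/s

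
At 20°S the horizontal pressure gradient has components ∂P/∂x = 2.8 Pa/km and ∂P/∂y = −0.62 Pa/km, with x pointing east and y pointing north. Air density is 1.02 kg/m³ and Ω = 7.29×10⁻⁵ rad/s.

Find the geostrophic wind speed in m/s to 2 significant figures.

56 m/s

Coriolis parameter at 20°S:
f = 2Ω sin φ = 2 × 7.29×10⁻⁵ × sin 20° = 4.99×10⁻⁵ s⁻¹
In the Southern Hemisphere f is negative: f = −4.99×10⁻⁵ s⁻¹.
Component geostrophic relations (x east, y north):
u_g = −(1/(fρ)) ∂P/∂y,  v_g = (1/(fρ)) ∂P/∂x
u_g = −(−0.62×10⁻³)/(−4.99×10⁻⁵ × 1.02) = −12.2 m/s;  v_g = (2.8×10⁻³)/(−4.99×10⁻⁵ × 1.02) = −55.0 m/s
|V_g| = √(u_g² + v_g²) = 56.4 m/s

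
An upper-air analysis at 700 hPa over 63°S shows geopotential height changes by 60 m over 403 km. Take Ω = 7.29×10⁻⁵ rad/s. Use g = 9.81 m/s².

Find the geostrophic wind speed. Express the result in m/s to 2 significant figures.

11 m/s

Coriolis parameter at 63°S:
f = 2Ω sin φ = 2 × 7.29×10⁻⁵ × sin 63° = 1.30×10⁻⁴ s⁻¹
Height gradient: |∂Z/∂n| = 60 m / 403000 m = 1.49×10⁻⁴
On a pressure surface, geostrophic balance gives V_g = (g/f)|∂Z/∂n|:
V_g = 9.81 × 1.49×10⁻⁴ / 1.30×10⁻⁴ = 11.2 m/s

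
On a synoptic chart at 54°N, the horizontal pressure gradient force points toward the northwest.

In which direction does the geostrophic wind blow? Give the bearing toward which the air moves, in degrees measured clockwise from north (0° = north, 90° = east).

The pressure-gradient force points toward the northwest (bearing 315°).
Geostrophic balance: in the Northern Hemisphere the Coriolis force deflects motion to the right, so the geostrophic wind blows 90° to the right of the pressure-gradient force (low pressure on the left).
Rotating 315° by 90° clockwise gives 045° — the wind blows toward the northeast.

045°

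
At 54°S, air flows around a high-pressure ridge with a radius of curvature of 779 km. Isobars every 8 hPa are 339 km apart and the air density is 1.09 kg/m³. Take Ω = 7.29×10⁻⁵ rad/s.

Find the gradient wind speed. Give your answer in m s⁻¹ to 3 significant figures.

Coriolis parameter at 54°S:
f = 2Ω sin φ = 2 × 7.29×10⁻⁵ × sin 54° = 1.18×10⁻⁴ s⁻¹
Pressure gradient: |∂P/∂n| = 800 Pa / 339000 m = 2.36×10⁻³ Pa/m
Geostrophic speed: V_g = |∂P/∂n|/(fρ) = 2.36×10⁻³/(1.18×10⁻⁴ × 1.09) = 18.4 m/s
Around a high, pressure-gradient force acts outward with centrifugal, so Coriolis balances both:
fV = (1/ρ)|∂P/∂n| + V²/R  →  V² − fR·V + fR·V_g = 0
With fR = 1.18×10⁻⁴ × 779×10³ m = 91.9 m/s:
V = [fR − √((fR)² − 4 fR V_g)]/2 = [91.9 − √(91.9² − 4×91.9×18.4)]/2 = 25.3 m/s
Supergeostrophic (V > V_g = 18.4 m/s), as expected around a high.

25.3 m s⁻¹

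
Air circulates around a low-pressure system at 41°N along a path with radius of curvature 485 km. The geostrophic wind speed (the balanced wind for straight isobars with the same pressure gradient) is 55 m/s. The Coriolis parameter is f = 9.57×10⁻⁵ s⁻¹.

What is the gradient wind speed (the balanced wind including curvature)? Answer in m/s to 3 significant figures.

32.4 m/s

Around a low, centrifugal force acts outward with Coriolis, so pressure-gradient force balances both:
(1/ρ)|∂P/∂n| = fV + V²/R  →  V² + fR·V − fR·V_g = 0
With fR = 9.57×10⁻⁵ × 485×10³ m = 46.4 m/s:
V = [−fR + √((fR)² + 4 fR V_g)]/2 = [−46.4 + √(46.4² + 4×46.4×55)]/2 = 32.4 m/s
Subgeostrophic (V < V_g = 55 m/s), as expected around a low.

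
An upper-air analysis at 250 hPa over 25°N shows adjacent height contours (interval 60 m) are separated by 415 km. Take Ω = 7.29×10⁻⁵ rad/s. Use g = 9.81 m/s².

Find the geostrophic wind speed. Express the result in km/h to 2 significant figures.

Coriolis parameter at 25°N:
f = 2Ω sin φ = 2 × 7.29×10⁻⁵ × sin 25° = 6.16×10⁻⁵ s⁻¹
Height gradient: |∂Z/∂n| = 60 m / 415000 m = 1.45×10⁻⁴
On a pressure surface, geostrophic balance gives V_g = (g/f)|∂Z/∂n|:
V_g = 9.81 × 1.45×10⁻⁴ / 6.16×10⁻⁵ = 23.0 m/s
Converting: 23.0 m/s × 3.6 = 83 km/h

83 km/h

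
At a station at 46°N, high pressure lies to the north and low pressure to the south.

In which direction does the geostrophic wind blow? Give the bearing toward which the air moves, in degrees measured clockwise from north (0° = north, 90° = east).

270°

The pressure-gradient force points toward the south (bearing 180°).
Geostrophic balance: in the Northern Hemisphere the Coriolis force deflects motion to the right, so the geostrophic wind blows 90° to the right of the pressure-gradient force (low pressure on the left).
Rotating 180° by 90° clockwise gives 270° — the wind blows toward the west.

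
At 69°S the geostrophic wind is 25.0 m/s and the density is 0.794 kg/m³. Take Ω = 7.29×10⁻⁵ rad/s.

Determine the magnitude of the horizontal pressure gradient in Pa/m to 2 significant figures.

Coriolis parameter at 69°S:
f = 2Ω sin φ = 2 × 7.29×10⁻⁵ × sin 69° = 1.36×10⁻⁴ s⁻¹
Geostrophic balance rearranged: |∂P/∂n| = f ρ V_g
|∂P/∂n| = 1.36×10⁻⁴ × 0.794 × 25.0 = 2.70×10⁻³ Pa/m

2.7×10⁻³ Pa/m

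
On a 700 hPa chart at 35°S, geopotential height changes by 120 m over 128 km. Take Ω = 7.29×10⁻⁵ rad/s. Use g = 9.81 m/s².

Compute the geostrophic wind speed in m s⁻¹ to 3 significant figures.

Coriolis parameter at 35°S:
f = 2Ω sin φ = 2 × 7.29×10⁻⁵ × sin 35° = 8.36×10⁻⁵ s⁻¹
Height gradient: |∂Z/∂n| = 120 m / 128000 m = 9.38×10⁻⁴
On a pressure surface, geostrophic balance gives V_g = (g/f)|∂Z/∂n|:
V_g = 9.81 × 9.38×10⁻⁴ / 8.36×10⁻⁵ = 110 m/s

110 m s⁻¹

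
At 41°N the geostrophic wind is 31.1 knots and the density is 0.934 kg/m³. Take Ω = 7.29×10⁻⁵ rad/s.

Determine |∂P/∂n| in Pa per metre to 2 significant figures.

Coriolis parameter at 41°N:
f = 2Ω sin φ = 2 × 7.29×10⁻⁵ × sin 41° = 9.57×10⁻⁵ s⁻¹
Wind speed in SI: 31.1 knots = 16.0 m/s
Geostrophic balance rearranged: |∂P/∂n| = f ρ V_g
|∂P/∂n| = 9.57×10⁻⁵ × 0.934 × 16.0 = 1.43×10⁻³ Pa/m

1.4×10⁻³ Pa/m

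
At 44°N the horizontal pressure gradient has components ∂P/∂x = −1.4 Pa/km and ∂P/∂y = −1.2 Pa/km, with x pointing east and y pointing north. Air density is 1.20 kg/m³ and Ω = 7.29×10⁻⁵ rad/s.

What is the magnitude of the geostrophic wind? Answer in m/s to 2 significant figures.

15 m/s

Coriolis parameter at 44°N:
f = 2Ω sin φ = 2 × 7.29×10⁻⁵ × sin 44° = 1.01×10⁻⁴ s⁻¹
Component geostrophic relations (x east, y north):
u_g = −(1/(fρ)) ∂P/∂y,  v_g = (1/(fρ)) ∂P/∂x
u_g = −(−1.2×10⁻³)/(1.01×10⁻⁴ × 1.20) = 9.87 m/s;  v_g = (−1.4×10⁻³)/(1.01×10⁻⁴ × 1.20) = −11.5 m/s
|V_g| = √(u_g² + v_g²) = 15.2 m/s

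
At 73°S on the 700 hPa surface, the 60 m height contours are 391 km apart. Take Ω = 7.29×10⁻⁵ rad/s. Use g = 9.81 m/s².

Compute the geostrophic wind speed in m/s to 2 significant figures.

11 m/s

Coriolis parameter at 73°S:
f = 2Ω sin φ = 2 × 7.29×10⁻⁵ × sin 73° = 1.39×10⁻⁴ s⁻¹
Height gradient: |∂Z/∂n| = 60 m / 391000 m = 1.53×10⁻⁴
On a pressure surface, geostrophic balance gives V_g = (g/f)|∂Z/∂n|:
V_g = 9.81 × 1.53×10⁻⁴ / 1.39×10⁻⁴ = 10.8 m/s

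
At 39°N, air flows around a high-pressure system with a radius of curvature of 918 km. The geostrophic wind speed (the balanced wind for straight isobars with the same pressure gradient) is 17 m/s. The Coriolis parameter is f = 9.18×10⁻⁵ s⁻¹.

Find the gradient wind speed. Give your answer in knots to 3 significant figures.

45.9 knots

Around a high, pressure-gradient force acts outward with centrifugal, so Coriolis balances both:
fV = (1/ρ)|∂P/∂n| + V²/R  →  V² − fR·V + fR·V_g = 0
With fR = 9.18×10⁻⁵ × 918×10³ m = 84.3 m/s:
V = [fR − √((fR)² − 4 fR V_g)]/2 = [84.3 − √(84.3² − 4×84.3×17)]/2 = 23.6 m/s
Supergeostrophic (V > V_g = 17 m/s), as expected around a high.
Converting: 23.6 m/s × 1.944 = 45.9 knots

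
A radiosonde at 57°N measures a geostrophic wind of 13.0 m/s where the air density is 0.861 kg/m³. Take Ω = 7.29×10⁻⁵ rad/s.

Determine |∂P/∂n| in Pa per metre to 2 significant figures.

Coriolis parameter at 57°N:
f = 2Ω sin φ = 2 × 7.29×10⁻⁵ × sin 57° = 1.22×10⁻⁴ s⁻¹
Geostrophic balance rearranged: |∂P/∂n| = f ρ V_g
|∂P/∂n| = 1.22×10⁻⁴ × 0.861 × 13.0 = 1.37×10⁻³ Pa/m

1.4×10⁻³ Pa/m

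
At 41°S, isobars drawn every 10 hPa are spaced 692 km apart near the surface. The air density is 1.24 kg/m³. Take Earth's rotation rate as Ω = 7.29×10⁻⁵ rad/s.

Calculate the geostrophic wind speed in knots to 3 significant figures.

Coriolis parameter at 41°S:
f = 2Ω sin φ = 2 × 7.29×10⁻⁵ × sin 41° = 9.57×10⁻⁵ s⁻¹
Pressure gradient: |∂P/∂n| = 1000 Pa / 692000 m = 1.45×10⁻³ Pa/m
Geostrophic balance (pressure-gradient force = Coriolis force):
V_g = (1/(fρ)) |∂P/∂n| = 1.45×10⁻³ / (9.57×10⁻⁵ × 1.24) = 12.2 m/s
Converting: 12.2 m/s × 1.944 = 23.7 knots

23.7 knots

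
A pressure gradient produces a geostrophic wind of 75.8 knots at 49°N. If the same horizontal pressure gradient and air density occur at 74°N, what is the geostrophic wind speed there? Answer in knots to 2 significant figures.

60 knots

With the same pressure gradient and density, V_g ∝ 1/f ∝ 1/sin φ.
V₂ = V₁ · sin φ₁ / sin φ₂ = 75.8 × sin 49° / sin 74°
V₂ = 75.8 × 0.7547/0.9613 = 60 knots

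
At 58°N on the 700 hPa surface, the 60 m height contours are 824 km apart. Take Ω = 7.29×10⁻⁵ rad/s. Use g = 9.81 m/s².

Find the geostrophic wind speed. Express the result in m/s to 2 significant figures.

5.8 m/s

Coriolis parameter at 58°N:
f = 2Ω sin φ = 2 × 7.29×10⁻⁵ × sin 58° = 1.24×10⁻⁴ s⁻¹
Height gradient: |∂Z/∂n| = 60 m / 824000 m = 7.28×10⁻⁵
On a pressure surface, geostrophic balance gives V_g = (g/f)|∂Z/∂n|:
V_g = 9.81 × 7.28×10⁻⁵ / 1.24×10⁻⁴ = 5.78 m/s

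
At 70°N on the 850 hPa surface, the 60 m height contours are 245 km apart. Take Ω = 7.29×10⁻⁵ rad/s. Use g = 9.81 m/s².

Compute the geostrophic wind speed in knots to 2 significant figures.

Coriolis parameter at 70°N:
f = 2Ω sin φ = 2 × 7.29×10⁻⁵ × sin 70° = 1.37×10⁻⁴ s⁻¹
Height gradient: |∂Z/∂n| = 60 m / 245000 m = 2.45×10⁻⁴
On a pressure surface, geostrophic balance gives V_g = (g/f)|∂Z/∂n|:
V_g = 9.81 × 2.45×10⁻⁴ / 1.37×10⁻⁴ = 17.5 m/s
Converting: 17.5 m/s × 1.944 = 34 knots

34 knots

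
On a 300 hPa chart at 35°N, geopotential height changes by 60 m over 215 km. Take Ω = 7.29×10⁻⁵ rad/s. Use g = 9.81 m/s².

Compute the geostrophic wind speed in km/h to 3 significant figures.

Coriolis parameter at 35°N:
f = 2Ω sin φ = 2 × 7.29×10⁻⁵ × sin 35° = 8.36×10⁻⁵ s⁻¹
Height gradient: |∂Z/∂n| = 60 m / 215000 m = 2.79×10⁻⁴
On a pressure surface, geostrophic balance gives V_g = (g/f)|∂Z/∂n|:
V_g = 9.81 × 2.79×10⁻⁴ / 8.36×10⁻⁵ = 32.7 m/s
Converting: 32.7 m/s × 3.6 = 118 km/h

118 km/h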